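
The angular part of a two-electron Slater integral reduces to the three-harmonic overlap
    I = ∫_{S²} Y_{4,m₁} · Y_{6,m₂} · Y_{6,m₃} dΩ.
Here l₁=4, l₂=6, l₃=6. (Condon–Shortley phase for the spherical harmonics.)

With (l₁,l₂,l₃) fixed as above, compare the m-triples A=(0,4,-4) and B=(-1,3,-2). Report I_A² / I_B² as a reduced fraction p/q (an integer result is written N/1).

Same 4,6,6: normalisation and zero-m 3j drop out of the ratio.
A: Δ: 4! 4! 8! / 17! → 1/15315300; sum: t=2:+1/645120 t=3:−1/181440 t=4:+1/829440 = -1/362880; 3j²(4 6 6; 0 4 -4) = Δ·Π!·Σ² = 256/17017  (sign -1)
B: Δ: 4! 4! 8! / 17! → 1/15315300; sum: t=1:−1/5806080 t=2:+1/120960 t=3:−1/34560 t=4:+1/103680 = -13/1161216; 3j²(4 6 6; -1 3 -2) = Δ·Π!·Σ² = 65/5236  (sign -1)
I_A²/I_B² = (256/17017)/(65/5236) = 1024/845

1024/845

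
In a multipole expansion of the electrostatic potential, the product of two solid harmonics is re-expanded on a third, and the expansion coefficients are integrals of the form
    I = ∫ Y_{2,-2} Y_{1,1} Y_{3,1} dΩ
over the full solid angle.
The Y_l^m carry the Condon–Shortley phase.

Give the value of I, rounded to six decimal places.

-0.082589

Checks pass: Σm=0; 6 even; l₃=3∈[1,3].
(2·2+1)(2·1+1)(2·3+1) = 105
Δ: 0! 4! 2! / 7! → 1/105
sum: t=0:+1/4 = 1/4
3j²(2 1 3; 0 0 0) = Δ·Π!·Σ² = 3/35  (sign -1)
sum: t=0:+1/48 = 1/48
3j²(2 1 3; -2 1 1) = Δ·Π!·Σ² = 1/105  (sign +1)
combine: 4πI² = 105·3/35·1/105 = 3/35
take √, sign -1: I = -0.08258890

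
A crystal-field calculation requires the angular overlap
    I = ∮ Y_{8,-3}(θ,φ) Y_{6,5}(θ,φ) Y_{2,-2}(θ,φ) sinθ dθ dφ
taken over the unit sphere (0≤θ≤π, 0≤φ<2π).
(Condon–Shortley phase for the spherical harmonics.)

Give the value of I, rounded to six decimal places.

-0.018976

m-sum 0 ✓  L=16 even ✓  2≤2≤14 ✓
Π(2lᵢ+1) = 17×13×5 = 1105
triangle coeff Δ(8,6,2) = 1/30940
Σ_t [6,6]: t=6:+1/2073600 = 1/2073600
(3j)²=28/1105 [(8 6 2; 0 0 0)], sign=+1
Σ_t [11,11]: t=11:−1/958003200 = -1/958003200
(3j)²=1/6188 [(8 6 2; -3 5 -2)], sign=-1
⇒ 4πI² = 1/221
I = (-1)√(1/221/(4π)) = -0.01897575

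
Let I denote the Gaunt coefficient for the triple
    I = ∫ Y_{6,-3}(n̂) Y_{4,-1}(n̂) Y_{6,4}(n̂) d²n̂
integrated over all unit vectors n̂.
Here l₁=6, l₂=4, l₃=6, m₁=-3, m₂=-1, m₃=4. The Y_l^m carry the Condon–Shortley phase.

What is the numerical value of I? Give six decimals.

0.077598

Rules hold: Σm=0, L=16 even, 2≤6≤10.
N = 13·9·13 = 1521
Δ = 4!·8!·4!/17! = 1/15315300
Racah Σ t=0..4: t=0:+1/829440 t=1:−1/25920 t=2:+1/9216 t=3:−1/25920 t=4:+1/829440 = 7/207360
⇒ 3j(6 4 6; 0 0 0)² = 28/2431, sgn +1
Racah Σ t=1..3: t=1:−1/967680 t=2:+1/120960 t=3:−1/207360 = 1/414720
⇒ 3j(6 4 6; -3 -1 4)² = 21/4862, sgn +1
4πI² = N·(3j₀)²·(3jₘ)² = 2646/34969
I = +1·√(0.075667/4π) = 0.07759762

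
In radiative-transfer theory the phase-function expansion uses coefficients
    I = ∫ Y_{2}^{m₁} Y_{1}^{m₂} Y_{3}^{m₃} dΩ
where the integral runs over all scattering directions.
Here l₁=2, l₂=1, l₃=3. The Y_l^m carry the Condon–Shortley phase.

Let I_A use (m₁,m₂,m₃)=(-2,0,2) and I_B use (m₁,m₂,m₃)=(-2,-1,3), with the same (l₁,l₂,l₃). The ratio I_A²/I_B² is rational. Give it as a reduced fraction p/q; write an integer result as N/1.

1/3

Same 2,1,3: normalisation and zero-m 3j drop out of the ratio.
A: Δ: 0! 4! 2! / 7! → 1/105; sum: t=0:+1/24 = 1/24; 3j²(2 1 3; -2 0 2) = Δ·Π!·Σ² = 1/21  (sign -1)
B: Δ: 0! 4! 2! / 7! → 1/105; sum: t=0:+1/48 = 1/48; 3j²(2 1 3; -2 -1 3) = Δ·Π!·Σ² = 1/7  (sign +1)
I_A²/I_B² = (1/21)/(1/7) = 1/3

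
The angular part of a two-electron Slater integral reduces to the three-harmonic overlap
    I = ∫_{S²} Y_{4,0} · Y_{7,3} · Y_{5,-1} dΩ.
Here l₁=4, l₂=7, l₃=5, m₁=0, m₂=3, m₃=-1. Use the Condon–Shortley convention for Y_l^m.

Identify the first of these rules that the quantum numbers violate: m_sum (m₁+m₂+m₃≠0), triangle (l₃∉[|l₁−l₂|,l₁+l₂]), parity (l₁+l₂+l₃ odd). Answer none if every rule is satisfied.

m_sum

Σmᵢ = 2  ✗
l₃∈[|l₁−l₂|,l₁+l₂]=[3,11], have l₃=5
Σlᵢ = 16 ⇒ even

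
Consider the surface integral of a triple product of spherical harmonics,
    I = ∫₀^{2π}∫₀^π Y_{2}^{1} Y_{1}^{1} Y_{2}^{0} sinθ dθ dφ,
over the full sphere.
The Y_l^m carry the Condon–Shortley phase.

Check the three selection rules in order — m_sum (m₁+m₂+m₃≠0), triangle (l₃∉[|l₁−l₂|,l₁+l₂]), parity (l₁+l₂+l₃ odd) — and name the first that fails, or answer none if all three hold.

m_sum

Σmᵢ = 2  ✗
l₃∈[|l₁−l₂|,l₁+l₂]=[1,3], have l₃=2
Σlᵢ = 5 ⇒ odd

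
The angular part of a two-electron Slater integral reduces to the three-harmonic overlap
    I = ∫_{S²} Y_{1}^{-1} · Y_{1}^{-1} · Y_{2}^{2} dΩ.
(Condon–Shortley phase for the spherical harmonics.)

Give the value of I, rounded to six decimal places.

0.309019

Checks pass: Σm=0; 4 even; l₃=2∈[0,2].
(2·1+1)(2·1+1)(2·2+1) = 45
Δ: 0! 2! 2! / 5! → 1/30
sum: t=0:+1/1 = 1/1
3j²(1 1 2; 0 0 0) = Δ·Π!·Σ² = 2/15  (sign +1)
sum: t=0:+1/4 = 1/4
3j²(1 1 2; -1 -1 2) = Δ·Π!·Σ² = 1/5  (sign +1)
combine: 4πI² = 45·2/15·1/5 = 6/5
take √, sign +1: I = 0.30901936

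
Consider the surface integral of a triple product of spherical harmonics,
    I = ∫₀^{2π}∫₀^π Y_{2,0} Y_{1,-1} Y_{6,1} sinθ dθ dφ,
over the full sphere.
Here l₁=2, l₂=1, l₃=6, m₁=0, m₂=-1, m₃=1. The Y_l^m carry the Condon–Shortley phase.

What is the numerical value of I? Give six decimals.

0.000000

l₃=6 ∉ [1,3] — triangle fails ⇒ I = 0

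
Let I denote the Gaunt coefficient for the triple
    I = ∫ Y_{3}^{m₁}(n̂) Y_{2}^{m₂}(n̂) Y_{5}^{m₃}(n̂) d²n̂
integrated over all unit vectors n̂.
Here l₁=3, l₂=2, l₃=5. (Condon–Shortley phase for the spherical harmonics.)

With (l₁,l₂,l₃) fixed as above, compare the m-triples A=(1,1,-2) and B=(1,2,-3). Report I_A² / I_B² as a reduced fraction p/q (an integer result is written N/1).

3/2

Same 3,2,5: normalisation and zero-m 3j drop out of the ratio.
A: Δ: 0! 6! 4! / 11! → 1/2310; sum: t=0:+1/288 = 1/288; 3j²(3 2 5; 1 1 -2) = Δ·Π!·Σ² = 1/22  (sign -1)
B: Δ: 0! 6! 4! / 11! → 1/2310; sum: t=0:+1/1152 = 1/1152; 3j²(3 2 5; 1 2 -3) = Δ·Π!·Σ² = 1/33  (sign +1)
I_A²/I_B² = (1/22)/(1/33) = 3/2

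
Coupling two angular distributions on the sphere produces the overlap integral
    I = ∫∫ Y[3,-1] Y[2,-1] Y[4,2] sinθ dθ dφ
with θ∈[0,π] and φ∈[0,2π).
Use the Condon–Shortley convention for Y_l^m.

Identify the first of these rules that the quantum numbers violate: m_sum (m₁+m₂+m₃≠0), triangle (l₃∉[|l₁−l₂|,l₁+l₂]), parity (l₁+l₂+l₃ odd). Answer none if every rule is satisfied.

Σmᵢ = 0  ✓
l₃∈[|l₁−l₂|,l₁+l₂]=[1,5], have l₃=4  ✓
Σlᵢ = 9 ⇒ odd  ✗

parity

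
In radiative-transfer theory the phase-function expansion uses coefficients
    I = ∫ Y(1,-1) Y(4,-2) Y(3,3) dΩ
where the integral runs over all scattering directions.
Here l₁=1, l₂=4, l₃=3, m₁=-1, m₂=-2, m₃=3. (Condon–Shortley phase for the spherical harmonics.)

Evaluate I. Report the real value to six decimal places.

Checks pass: Σm=0; 8 even; l₃=3∈[3,5].
(2·1+1)(2·4+1)(2·3+1) = 189
Δ: 2! 0! 6! / 9! → 1/252
sum: t=1:−1/36 = -1/36
3j²(1 4 3; 0 0 0) = Δ·Π!·Σ² = 4/63  (sign +1)
sum: t=2:+1/1440 = 1/1440
3j²(1 4 3; -1 -2 3) = Δ·Π!·Σ² = 1/252  (sign +1)
combine: 4πI² = 189·4/63·1/252 = 1/21
take √, sign +1: I = 0.06155813

0.061558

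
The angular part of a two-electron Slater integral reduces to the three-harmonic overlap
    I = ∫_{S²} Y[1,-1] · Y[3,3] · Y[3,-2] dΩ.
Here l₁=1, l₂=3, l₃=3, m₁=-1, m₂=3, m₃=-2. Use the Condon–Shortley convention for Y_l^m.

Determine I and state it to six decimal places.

0.000000

l₁+l₂+l₃=7 is odd: 3j(l;000)=0 ⇒ I=0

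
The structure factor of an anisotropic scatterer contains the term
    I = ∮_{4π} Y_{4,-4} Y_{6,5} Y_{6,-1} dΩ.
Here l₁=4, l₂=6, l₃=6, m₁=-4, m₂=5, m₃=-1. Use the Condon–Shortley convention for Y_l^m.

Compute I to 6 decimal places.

-0.102536

Checks pass: Σm=0; 16 even; l₃=6∈[2,10].
(2·4+1)(2·6+1)(2·6+1) = 1521
Δ: 4! 4! 8! / 17! → 1/15315300
sum: t=0:+1/829440 t=1:−1/25920 t=2:+1/9216 t=3:−1/25920 t=4:+1/829440 = 7/207360
3j²(4 6 6; 0 0 0) = Δ·Π!·Σ² = 28/2431  (sign +1)
sum: t=4:+1/2903040 = 1/2903040
3j²(4 6 6; -4 5 -1) = Δ·Π!·Σ² = 5/663  (sign -1)
combine: 4πI² = 1521·28/2431·5/663 = 420/3179
take √, sign -1: I = -0.10253555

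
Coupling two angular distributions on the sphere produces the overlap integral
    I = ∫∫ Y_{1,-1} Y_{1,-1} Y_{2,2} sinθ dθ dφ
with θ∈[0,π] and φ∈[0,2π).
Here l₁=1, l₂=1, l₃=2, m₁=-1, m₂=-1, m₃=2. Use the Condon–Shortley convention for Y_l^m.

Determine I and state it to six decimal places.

0.309019

Checks pass: Σm=0; 4 even; l₃=2∈[0,2].
(2·1+1)(2·1+1)(2·2+1) = 45
Δ: 0! 2! 2! / 5! → 1/30
sum: t=0:+1/1 = 1/1
3j²(1 1 2; 0 0 0) = Δ·Π!·Σ² = 2/15  (sign +1)
sum: t=0:+1/4 = 1/4
3j²(1 1 2; -1 -1 2) = Δ·Π!·Σ² = 1/5  (sign +1)
combine: 4πI² = 45·2/15·1/5 = 6/5
take √, sign +1: I = 0.30901936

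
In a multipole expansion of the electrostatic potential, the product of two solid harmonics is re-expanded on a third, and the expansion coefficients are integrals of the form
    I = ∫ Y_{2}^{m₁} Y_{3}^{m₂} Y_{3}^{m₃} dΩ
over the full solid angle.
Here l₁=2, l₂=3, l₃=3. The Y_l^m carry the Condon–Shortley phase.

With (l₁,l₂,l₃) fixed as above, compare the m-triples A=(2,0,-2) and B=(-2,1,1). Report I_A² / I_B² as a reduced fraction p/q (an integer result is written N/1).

5/6

l's match ⇒ only the (l;m) 3-j factors differ between A and B.
A: triangle coeff Δ(2,3,3) = 1/3780; Σ_t [0,0]: t=0:+1/24 = 1/24; (3j)²=1/21 [(2 3 3; 2 0 -2)], sign=-1
B: triangle coeff Δ(2,3,3) = 1/3780; Σ_t [2,2]: t=2:+1/16 = 1/16; (3j)²=2/35 [(2 3 3; -2 1 1)], sign=+1
I_A²/I_B² = (1/21)/(2/35) = 5/6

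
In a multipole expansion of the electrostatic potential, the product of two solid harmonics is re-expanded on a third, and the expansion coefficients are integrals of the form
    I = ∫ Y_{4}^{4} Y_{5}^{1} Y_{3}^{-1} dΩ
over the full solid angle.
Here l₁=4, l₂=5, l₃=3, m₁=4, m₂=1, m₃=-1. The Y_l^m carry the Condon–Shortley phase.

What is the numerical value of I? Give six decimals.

m-sum = 4 + 1 − 1 = 4 ≠ 0 ⇒ I = 0

0.000000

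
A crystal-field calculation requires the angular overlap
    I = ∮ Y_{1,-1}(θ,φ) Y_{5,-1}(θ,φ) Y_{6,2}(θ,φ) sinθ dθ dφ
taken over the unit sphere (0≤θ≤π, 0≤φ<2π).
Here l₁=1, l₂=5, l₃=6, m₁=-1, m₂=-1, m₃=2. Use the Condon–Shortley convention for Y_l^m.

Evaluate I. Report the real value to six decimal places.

m-sum 0 ✓  L=12 even ✓  4≤6≤6 ✓
Π(2lᵢ+1) = 3×11×13 = 429
triangle coeff Δ(1,5,6) = 1/858
Σ_t [0,0]: t=0:+1/14400 = 1/14400
(3j)²=6/143 [(1 5 6; 0 0 0)], sign=+1
Σ_t [0,0]: t=0:+1/34560 = 1/34560
(3j)²=14/429 [(1 5 6; -1 -1 2)], sign=+1
⇒ 4πI² = 84/143
I = (+1)√(84/143/(4π)) = 0.21620548

0.216205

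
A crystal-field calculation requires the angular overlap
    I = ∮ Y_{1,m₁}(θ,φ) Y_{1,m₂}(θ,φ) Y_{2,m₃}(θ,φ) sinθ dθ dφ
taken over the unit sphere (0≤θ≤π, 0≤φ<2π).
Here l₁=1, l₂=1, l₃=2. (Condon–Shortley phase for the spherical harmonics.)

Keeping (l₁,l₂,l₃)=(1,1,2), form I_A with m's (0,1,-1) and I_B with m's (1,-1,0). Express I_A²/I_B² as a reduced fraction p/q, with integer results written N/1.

Same 1,1,2: normalisation and zero-m 3j drop out of the ratio.
A: Δ: 0! 2! 2! / 5! → 1/30; sum: t=0:+1/2 = 1/2; 3j²(1 1 2; 0 1 -1) = Δ·Π!·Σ² = 1/10  (sign -1)
B: Δ: 0! 2! 2! / 5! → 1/30; sum: t=0:+1/4 = 1/4; 3j²(1 1 2; 1 -1 0) = Δ·Π!·Σ² = 1/30  (sign +1)
I_A²/I_B² = (1/10)/(1/30) = 3/1

3/1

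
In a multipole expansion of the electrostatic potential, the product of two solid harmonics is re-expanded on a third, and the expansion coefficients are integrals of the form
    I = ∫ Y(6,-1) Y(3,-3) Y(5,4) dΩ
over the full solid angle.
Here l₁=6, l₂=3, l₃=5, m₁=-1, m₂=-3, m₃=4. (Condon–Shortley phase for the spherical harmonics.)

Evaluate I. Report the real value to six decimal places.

m-sum 0 ✓  L=14 even ✓  3≤5≤9 ✓
Π(2lᵢ+1) = 13×7×11 = 1001
triangle coeff Δ(6,3,5) = 1/675675
Σ_t [1,3]: t=1:−1/8640 t=2:+1/2304 t=3:−1/8640 = 7/34560
(3j)²=7/429 [(6 3 5; 0 0 0)], sign=-1
Σ_t [0,0]: t=0:+1/241920 = 1/241920
(3j)²=4/1001 [(6 3 5; -1 -3 4)], sign=-1
⇒ 4πI² = 28/429
I = (+1)√(28/429/(4π)) = 0.07206849

0.072068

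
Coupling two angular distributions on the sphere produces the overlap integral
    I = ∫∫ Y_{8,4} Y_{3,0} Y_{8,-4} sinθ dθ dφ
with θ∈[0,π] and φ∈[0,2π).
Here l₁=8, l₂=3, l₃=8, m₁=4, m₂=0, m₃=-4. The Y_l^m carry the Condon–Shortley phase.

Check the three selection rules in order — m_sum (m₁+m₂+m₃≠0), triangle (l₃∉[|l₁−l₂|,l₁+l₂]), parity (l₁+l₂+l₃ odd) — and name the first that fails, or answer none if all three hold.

Σmᵢ = 0  ✓
l₃∈[|l₁−l₂|,l₁+l₂]=[5,11], have l₃=8  ✓
Σlᵢ = 19 ⇒ odd  ✗

parity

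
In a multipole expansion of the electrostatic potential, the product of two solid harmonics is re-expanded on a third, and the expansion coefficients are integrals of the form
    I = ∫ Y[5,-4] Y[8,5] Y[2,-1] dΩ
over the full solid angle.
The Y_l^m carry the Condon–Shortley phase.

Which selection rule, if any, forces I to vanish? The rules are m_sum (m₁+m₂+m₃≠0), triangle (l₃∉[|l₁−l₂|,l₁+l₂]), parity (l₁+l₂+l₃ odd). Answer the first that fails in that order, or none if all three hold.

Σmᵢ = 0  ✓
l₃∈[|l₁−l₂|,l₁+l₂]=[3,13], have l₃=2  ✗
Σlᵢ = 15 ⇒ odd

triangle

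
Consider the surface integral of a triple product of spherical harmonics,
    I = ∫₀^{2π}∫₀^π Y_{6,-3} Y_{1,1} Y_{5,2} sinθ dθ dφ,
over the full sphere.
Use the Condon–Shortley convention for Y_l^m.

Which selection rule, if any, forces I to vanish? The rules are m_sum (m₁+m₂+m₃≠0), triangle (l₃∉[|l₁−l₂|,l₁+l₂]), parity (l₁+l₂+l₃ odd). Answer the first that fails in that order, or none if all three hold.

Σmᵢ = 0  ✓
l₃∈[|l₁−l₂|,l₁+l₂]=[5,7], have l₃=5  ✓
Σlᵢ = 12 ⇒ even  ✓

none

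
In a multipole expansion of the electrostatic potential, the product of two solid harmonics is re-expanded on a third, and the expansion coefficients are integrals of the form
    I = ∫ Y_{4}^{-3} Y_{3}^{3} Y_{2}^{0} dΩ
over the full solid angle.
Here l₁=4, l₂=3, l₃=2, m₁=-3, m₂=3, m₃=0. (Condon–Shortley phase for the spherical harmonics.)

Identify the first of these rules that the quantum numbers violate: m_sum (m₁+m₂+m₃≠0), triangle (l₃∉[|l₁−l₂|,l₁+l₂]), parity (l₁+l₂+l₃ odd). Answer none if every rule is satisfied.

parity

m₁+m₂+m₃ = -3 + 3 + 0 = 0  ✓
triangle: |4−3|=1 ≤ l₃=2 ≤ 4+3=7  ✓
parity: l₁+l₂+l₃ = 9 is odd  ✗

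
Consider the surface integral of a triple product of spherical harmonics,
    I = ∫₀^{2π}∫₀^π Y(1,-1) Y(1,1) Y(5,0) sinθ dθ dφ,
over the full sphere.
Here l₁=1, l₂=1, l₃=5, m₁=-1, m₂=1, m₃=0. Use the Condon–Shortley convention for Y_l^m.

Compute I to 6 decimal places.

0.000000

l₃=5 ∉ [0,2] — triangle fails ⇒ I = 0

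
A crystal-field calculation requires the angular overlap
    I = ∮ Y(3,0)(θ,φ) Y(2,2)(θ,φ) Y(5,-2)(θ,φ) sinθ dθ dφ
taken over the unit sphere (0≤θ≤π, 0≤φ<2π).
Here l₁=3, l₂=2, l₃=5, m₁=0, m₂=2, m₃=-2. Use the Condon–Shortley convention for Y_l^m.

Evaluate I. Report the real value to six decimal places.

0.141758

m-sum 0 ✓  L=10 even ✓  1≤5≤5 ✓
Π(2lᵢ+1) = 7×5×11 = 385
triangle coeff Δ(3,2,5) = 1/2310
Σ_t [0,0]: t=0:+1/144 = 1/144
(3j)²=10/231 [(3 2 5; 0 0 0)], sign=-1
Σ_t [0,0]: t=0:+1/864 = 1/864
(3j)²=1/66 [(3 2 5; 0 2 -2)], sign=-1
⇒ 4πI² = 25/99
I = (+1)√(25/99/(4π)) = 0.14175797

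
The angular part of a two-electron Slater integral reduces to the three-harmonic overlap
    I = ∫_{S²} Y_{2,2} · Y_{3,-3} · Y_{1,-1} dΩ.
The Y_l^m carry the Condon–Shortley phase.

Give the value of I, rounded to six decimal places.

0.000000

m-sum = 2 − 3 − 1 = -2 ≠ 0 ⇒ I = 0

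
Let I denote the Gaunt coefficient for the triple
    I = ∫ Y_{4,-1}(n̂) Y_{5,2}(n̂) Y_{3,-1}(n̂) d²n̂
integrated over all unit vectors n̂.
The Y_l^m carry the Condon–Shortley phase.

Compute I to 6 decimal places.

0.148044

Checks pass: Σm=0; 12 even; l₃=3∈[1,9].
(2·4+1)(2·5+1)(2·3+1) = 693
Δ: 6! 2! 4! / 13! → 1/180180
sum: t=2:+1/576 t=3:−1/144 t=4:+1/576 = -1/288
3j²(4 5 3; 0 0 0) = Δ·Π!·Σ² = 20/1001  (sign +1)
sum: t=3:−1/1728 t=4:+1/288 t=5:−1/960 = 1/540
3j²(4 5 3; -1 2 -1) = Δ·Π!·Σ² = 128/6435  (sign +1)
combine: 4πI² = 693·20/1001·128/6435 = 512/1859
take √, sign +1: I = 0.14804384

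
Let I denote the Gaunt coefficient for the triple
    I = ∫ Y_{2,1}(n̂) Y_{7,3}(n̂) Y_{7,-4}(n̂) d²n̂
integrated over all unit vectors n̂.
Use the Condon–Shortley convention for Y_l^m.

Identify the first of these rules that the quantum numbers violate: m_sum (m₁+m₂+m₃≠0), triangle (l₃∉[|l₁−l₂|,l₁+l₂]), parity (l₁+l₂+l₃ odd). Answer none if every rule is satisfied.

azimuthal sum: 1 + 3 − 4 = 0  ✓
5 ≤ 7 ≤ 9 (triangle on l)  ✓
L = 2 + 7 + 7 = 16 (even)  ✓

none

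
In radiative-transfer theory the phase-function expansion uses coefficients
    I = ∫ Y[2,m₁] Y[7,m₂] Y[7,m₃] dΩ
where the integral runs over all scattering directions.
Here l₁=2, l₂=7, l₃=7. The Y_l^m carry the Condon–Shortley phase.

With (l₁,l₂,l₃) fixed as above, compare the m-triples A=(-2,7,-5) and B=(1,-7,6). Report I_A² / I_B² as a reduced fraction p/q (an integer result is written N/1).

l's match ⇒ only the (l;m) 3-j factors differ between A and B.
A: triangle coeff Δ(2,7,7) = 1/185640; Σ_t [2,2]: t=2:+1/1916006400 = 1/1916006400; (3j)²=1/340 [(2 7 7; -2 7 -5)], sign=+1
B: triangle coeff Δ(2,7,7) = 1/185640; Σ_t [0,0]: t=0:+1/958003200 = 1/958003200; (3j)²=13/680 [(2 7 7; 1 -7 6)], sign=-1
I_A²/I_B² = (1/340)/(13/680) = 2/13

2/13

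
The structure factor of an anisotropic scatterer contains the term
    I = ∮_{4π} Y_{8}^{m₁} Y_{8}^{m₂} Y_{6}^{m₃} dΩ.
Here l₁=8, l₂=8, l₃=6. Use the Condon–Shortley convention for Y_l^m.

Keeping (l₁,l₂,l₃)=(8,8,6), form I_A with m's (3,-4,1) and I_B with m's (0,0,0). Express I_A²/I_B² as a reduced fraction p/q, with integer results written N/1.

35/288

Same 8,8,6: normalisation and zero-m 3j drop out of the ratio.
A: Δ: 10! 6! 6! / 23! → 1/13742520792; sum: t=0:+1/20901888000 t=1:−1/627056640 t=2:+1/139345920 t=3:−1/174182400 t=4:+1/1492992000 = 1/1791590400; 3j²(8 8 6; 3 -4 1) = Δ·Π!·Σ² = 875/1158924  (sign -1)
B: Δ: 10! 6! 6! / 23! → 1/13742520792; sum: t=2:+1/41803776000 t=3:−1/435456000 t=4:+1/39813120 t=5:−1/18662400 t=6:+1/39813120 t=7:−1/435456000 t=8:+1/41803776000 = -11/1393459200; 3j²(8 8 6; 0 0 0) = Δ·Π!·Σ² = 600/96577  (sign -1)
I_A²/I_B² = (875/1158924)/(600/96577) = 35/288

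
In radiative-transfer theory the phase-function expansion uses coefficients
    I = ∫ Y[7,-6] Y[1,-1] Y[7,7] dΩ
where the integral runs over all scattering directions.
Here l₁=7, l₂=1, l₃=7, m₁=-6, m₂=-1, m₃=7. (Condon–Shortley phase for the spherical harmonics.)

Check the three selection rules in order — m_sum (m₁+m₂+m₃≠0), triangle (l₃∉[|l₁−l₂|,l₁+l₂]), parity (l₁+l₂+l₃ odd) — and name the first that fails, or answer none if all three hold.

Σmᵢ = 0  ✓
l₃∈[|l₁−l₂|,l₁+l₂]=[6,8], have l₃=7  ✓
Σlᵢ = 15 ⇒ odd  ✗

parity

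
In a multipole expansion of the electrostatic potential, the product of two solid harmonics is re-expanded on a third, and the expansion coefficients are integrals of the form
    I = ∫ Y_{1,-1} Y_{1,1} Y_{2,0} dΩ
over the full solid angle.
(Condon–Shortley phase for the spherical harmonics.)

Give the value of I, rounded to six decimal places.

0.126157

Checks pass: Σm=0; 4 even; l₃=2∈[0,2].
(2·1+1)(2·1+1)(2·2+1) = 45
Δ: 0! 2! 2! / 5! → 1/30
sum: t=0:+1/1 = 1/1
3j²(1 1 2; 0 0 0) = Δ·Π!·Σ² = 2/15  (sign +1)
sum: t=0:+1/4 = 1/4
3j²(1 1 2; -1 1 0) = Δ·Π!·Σ² = 1/30  (sign +1)
combine: 4πI² = 45·2/15·1/30 = 1/5
take √, sign +1: I = 0.12615663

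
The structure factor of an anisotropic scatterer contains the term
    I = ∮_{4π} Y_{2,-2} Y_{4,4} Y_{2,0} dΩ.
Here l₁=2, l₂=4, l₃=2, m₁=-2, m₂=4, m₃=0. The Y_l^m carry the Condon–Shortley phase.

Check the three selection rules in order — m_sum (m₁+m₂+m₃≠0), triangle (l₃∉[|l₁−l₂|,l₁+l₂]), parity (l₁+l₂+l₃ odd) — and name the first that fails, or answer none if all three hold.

Σmᵢ = 2  ✗
l₃∈[|l₁−l₂|,l₁+l₂]=[2,6], have l₃=2
Σlᵢ = 8 ⇒ even

m_sum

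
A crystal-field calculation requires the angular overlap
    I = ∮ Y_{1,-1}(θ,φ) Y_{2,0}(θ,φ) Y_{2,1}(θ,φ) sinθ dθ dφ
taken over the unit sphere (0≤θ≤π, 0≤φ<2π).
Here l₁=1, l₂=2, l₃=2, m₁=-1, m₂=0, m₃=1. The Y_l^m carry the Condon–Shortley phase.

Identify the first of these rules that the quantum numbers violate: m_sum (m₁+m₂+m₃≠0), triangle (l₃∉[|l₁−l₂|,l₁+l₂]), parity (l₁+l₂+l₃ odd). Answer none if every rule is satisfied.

parity

m₁+m₂+m₃ = -1 + 0 + 1 = 0  ✓
triangle: |1−2|=1 ≤ l₃=2 ≤ 1+2=3  ✓
parity: l₁+l₂+l₃ = 5 is odd  ✗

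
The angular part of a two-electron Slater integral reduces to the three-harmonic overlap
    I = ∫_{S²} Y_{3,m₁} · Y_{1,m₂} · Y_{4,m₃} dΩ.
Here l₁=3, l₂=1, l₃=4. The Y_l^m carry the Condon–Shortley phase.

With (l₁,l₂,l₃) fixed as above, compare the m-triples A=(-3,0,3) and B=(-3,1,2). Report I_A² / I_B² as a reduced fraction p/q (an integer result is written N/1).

Same 3,1,4: normalisation and zero-m 3j drop out of the ratio.
A: Δ: 0! 6! 2! / 9! → 1/252; sum: t=0:+1/720 = 1/720; 3j²(3 1 4; -3 0 3) = Δ·Π!·Σ² = 1/36  (sign -1)
B: Δ: 0! 6! 2! / 9! → 1/252; sum: t=0:+1/1440 = 1/1440; 3j²(3 1 4; -3 1 2) = Δ·Π!·Σ² = 1/252  (sign +1)
I_A²/I_B² = (1/36)/(1/252) = 7/1

7/1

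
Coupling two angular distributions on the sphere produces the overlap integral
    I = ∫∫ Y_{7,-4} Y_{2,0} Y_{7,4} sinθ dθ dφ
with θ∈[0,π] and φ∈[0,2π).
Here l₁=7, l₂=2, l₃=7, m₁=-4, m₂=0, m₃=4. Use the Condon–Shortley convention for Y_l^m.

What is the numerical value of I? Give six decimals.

0.022834

m-sum 0 ✓  L=16 even ✓  5≤7≤9 ✓
Π(2lᵢ+1) = 15×5×15 = 1125
triangle coeff Δ(7,2,7) = 1/185640
Σ_t [0,2]: t=0:+1/2419200 t=1:−1/518400 t=2:+1/2419200 = -1/907200
(3j)²=56/3315 [(7 2 7; 0 0 0)], sign=+1
Σ_t [0,2]: t=0:+1/159667200 t=1:−1/7257600 t=2:+1/8709120 = -1/59875200
(3j)²=8/23205 [(7 2 7; -4 0 4)], sign=+1
⇒ 4πI² = 320/48841
I = (+1)√(320/48841/(4π)) = 0.02283378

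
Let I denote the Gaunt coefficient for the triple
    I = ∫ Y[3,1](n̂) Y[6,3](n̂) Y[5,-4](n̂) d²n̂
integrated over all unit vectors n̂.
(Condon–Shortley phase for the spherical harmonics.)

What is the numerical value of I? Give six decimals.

m-sum 0 ✓  L=14 even ✓  3≤5≤9 ✓
Π(2lᵢ+1) = 7×13×11 = 1001
triangle coeff Δ(3,6,5) = 1/675675
Σ_t [1,3]: t=1:−1/8640 t=2:+1/2304 t=3:−1/8640 = 7/34560
(3j)²=7/429 [(3 6 5; 0 0 0)], sign=-1
Σ_t [1,2]: t=1:−1/241920 t=2:+1/40320 = 1/48384
(3j)²=24/1001 [(3 6 5; 1 3 -4)], sign=-1
⇒ 4πI² = 56/143
I = (+1)√(56/143/(4π)) = 0.17653103

0.176531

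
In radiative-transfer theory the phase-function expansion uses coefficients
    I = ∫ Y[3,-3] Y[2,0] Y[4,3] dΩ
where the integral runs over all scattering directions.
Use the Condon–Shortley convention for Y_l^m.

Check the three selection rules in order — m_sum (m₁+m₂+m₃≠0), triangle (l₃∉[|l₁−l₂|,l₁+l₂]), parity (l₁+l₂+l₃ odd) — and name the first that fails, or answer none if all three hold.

parity

Σmᵢ = 0  ✓
l₃∈[|l₁−l₂|,l₁+l₂]=[1,5], have l₃=4  ✓
Σlᵢ = 9 ⇒ odd  ✗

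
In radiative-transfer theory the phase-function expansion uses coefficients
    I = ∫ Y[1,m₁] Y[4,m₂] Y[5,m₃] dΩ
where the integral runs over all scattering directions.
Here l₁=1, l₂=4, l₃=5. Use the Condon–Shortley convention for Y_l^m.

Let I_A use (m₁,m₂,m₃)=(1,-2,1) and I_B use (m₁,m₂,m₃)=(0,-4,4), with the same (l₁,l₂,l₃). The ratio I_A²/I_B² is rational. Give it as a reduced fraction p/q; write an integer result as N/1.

2/3

Same 1,4,5: normalisation and zero-m 3j drop out of the ratio.
A: Δ: 0! 2! 8! / 11! → 1/495; sum: t=0:+1/2880 = 1/2880; 3j²(1 4 5; 1 -2 1) = Δ·Π!·Σ² = 2/165  (sign +1)
B: Δ: 0! 2! 8! / 11! → 1/495; sum: t=0:+1/40320 = 1/40320; 3j²(1 4 5; 0 -4 4) = Δ·Π!·Σ² = 1/55  (sign -1)
I_A²/I_B² = (2/165)/(1/55) = 2/3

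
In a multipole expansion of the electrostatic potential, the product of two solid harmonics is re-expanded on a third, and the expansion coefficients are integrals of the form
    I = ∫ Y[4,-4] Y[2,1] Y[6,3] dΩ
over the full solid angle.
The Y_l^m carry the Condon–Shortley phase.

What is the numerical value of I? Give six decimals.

-0.047713

Checks pass: Σm=0; 12 even; l₃=6∈[2,6].
(2·4+1)(2·2+1)(2·6+1) = 585
Δ: 0! 8! 4! / 13! → 1/6435
sum: t=0:+1/2304 = 1/2304
3j²(4 2 6; 0 0 0) = Δ·Π!·Σ² = 5/143  (sign +1)
sum: t=0:+1/241920 = 1/241920
3j²(4 2 6; -4 1 3) = Δ·Π!·Σ² = 1/715  (sign -1)
combine: 4πI² = 585·5/143·1/715 = 45/1573
take √, sign -1: I = -0.04771303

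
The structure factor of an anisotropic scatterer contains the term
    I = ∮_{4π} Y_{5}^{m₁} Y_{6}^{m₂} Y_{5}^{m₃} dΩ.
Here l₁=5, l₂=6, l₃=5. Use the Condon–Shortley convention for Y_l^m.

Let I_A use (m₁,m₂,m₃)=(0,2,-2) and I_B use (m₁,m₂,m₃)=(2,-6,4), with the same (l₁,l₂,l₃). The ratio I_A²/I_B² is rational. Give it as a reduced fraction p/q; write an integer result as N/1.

Shared (l₁,l₂,l₃)=(5,6,5): N and (l;000)² cancel in I_A²/I_B².
A: Δ = 6!·4!·6!/17! = 1/28588560; Racah Σ t=2..5: t=2:+1/207360 t=3:−1/17280 t=4:+1/13824 t=5:−1/103680 = 1/103680; ⇒ 3j(5 6 5; 0 2 -2)² = 10/7293, sgn -1
B: Δ = 6!·4!·6!/17! = 1/28588560; Racah Σ t=0..0: t=0:+1/3110400 = 1/3110400; ⇒ 3j(5 6 5; 2 -6 4)² = 21/1105, sgn -1
I_A²/I_B² = (10/7293)/(21/1105) = 50/693

50/693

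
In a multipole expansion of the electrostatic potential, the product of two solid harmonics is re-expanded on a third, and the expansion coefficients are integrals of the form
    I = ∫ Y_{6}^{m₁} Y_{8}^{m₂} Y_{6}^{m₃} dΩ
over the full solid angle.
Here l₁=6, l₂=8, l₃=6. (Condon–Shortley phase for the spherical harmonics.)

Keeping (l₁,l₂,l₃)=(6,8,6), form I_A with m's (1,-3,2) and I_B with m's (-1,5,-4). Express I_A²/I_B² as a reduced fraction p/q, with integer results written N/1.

Shared (l₁,l₂,l₃)=(6,8,6): N and (l;000)² cancel in I_A²/I_B².
A: Δ = 8!·4!·8!/21! = 1/1309458150; Racah Σ t=1..5: t=1:−1/69672960 t=2:+1/6220800 t=3:−1/4147200 t=4:+1/17418240 t=5:−1/696729600 = -1/25804800; ⇒ 3j(6 8 6; 1 -3 2)² = 27/8398, sgn -1
B: Δ = 8!·4!·8!/21! = 1/1309458150; Racah Σ t=5..7: t=5:−1/116121600 t=6:+1/43545600 t=7:−1/174182400 = 1/116121600; ⇒ 3j(6 8 6; -1 5 -4)² = 3/323, sgn +1
I_A²/I_B² = (27/8398)/(3/323) = 9/26

9/26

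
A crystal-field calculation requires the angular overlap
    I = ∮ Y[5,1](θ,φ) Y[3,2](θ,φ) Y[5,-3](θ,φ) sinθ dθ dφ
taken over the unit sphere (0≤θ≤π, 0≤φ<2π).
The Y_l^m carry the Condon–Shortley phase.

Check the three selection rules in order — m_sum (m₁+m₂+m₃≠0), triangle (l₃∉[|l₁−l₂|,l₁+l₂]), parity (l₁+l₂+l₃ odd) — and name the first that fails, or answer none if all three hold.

azimuthal sum: 1 + 2 − 3 = 0  ✓
2 ≤ 5 ≤ 8 (triangle on l)  ✓
L = 5 + 3 + 5 = 13 (odd)  ✗

parity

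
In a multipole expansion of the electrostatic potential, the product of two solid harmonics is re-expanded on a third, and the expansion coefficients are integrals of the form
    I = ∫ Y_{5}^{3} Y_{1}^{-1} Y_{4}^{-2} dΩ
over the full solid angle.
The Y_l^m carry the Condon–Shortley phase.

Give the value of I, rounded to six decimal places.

-0.259847

Rules hold: Σm=0, L=10 even, 4≤4≤6.
N = 11·3·9 = 297
Δ = 2!·8!·0!/11! = 1/495
Racah Σ t=1..1: t=1:−1/576 = -1/576
⇒ 3j(5 1 4; 0 0 0)² = 5/99, sgn -1
Racah Σ t=0..0: t=0:+1/2880 = 1/2880
⇒ 3j(5 1 4; 3 -1 -2)² = 28/495, sgn +1
4πI² = N·(3j₀)²·(3jₘ)² = 28/33
I = -1·√(0.848485/4π) = -0.25984664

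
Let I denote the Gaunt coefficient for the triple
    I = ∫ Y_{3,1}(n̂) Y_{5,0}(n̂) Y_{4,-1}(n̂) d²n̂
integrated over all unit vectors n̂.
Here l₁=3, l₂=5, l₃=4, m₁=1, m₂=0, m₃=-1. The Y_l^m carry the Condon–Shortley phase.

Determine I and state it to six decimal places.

m-sum 0 ✓  L=12 even ✓  2≤4≤8 ✓
Π(2lᵢ+1) = 7×11×9 = 693
triangle coeff Δ(3,5,4) = 1/180180
Σ_t [1,3]: t=1:−1/576 t=2:+1/144 t=3:−1/576 = 1/288
(3j)²=20/1001 [(3 5 4; 0 0 0)], sign=+1
Σ_t [0,2]: t=0:+1/5760 t=1:−1/288 t=2:+1/288 = 1/5760
(3j)²=1/12012 [(3 5 4; 1 0 -1)], sign=-1
⇒ 4πI² = 15/13013
I = (-1)√(15/13013/(4π)) = -0.00957750

-0.009577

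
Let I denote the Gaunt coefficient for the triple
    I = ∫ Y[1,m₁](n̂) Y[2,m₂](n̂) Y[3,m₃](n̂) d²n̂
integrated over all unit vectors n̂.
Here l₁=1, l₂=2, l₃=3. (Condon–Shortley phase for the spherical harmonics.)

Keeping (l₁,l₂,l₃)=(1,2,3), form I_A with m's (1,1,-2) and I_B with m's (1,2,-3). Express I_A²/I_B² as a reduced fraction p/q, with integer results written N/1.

2/3

Same 1,2,3: normalisation and zero-m 3j drop out of the ratio.
A: Δ: 0! 2! 4! / 7! → 1/105; sum: t=0:+1/12 = 1/12; 3j²(1 2 3; 1 1 -2) = Δ·Π!·Σ² = 2/21  (sign -1)
B: Δ: 0! 2! 4! / 7! → 1/105; sum: t=0:+1/48 = 1/48; 3j²(1 2 3; 1 2 -3) = Δ·Π!·Σ² = 1/7  (sign +1)
I_A²/I_B² = (2/21)/(1/7) = 2/3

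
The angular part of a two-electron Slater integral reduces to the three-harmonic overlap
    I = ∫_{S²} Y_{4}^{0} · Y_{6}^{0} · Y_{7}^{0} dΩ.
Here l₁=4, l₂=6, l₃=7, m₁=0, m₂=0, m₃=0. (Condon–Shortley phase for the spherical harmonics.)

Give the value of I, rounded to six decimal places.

0.000000

Σlᵢ=17 odd — θ-integrand is odd under cosθ→−cosθ; I=0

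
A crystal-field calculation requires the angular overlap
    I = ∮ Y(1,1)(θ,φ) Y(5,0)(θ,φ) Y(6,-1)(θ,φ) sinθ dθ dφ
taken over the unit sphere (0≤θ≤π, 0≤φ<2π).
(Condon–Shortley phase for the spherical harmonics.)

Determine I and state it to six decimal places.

-0.187239

Rules hold: Σm=0, L=12 even, 4≤6≤6.
N = 3·11·13 = 429
Δ = 0!·2!·10!/13! = 1/858
Racah Σ t=0..0: t=0:+1/14400 = 1/14400
⇒ 3j(1 5 6; 0 0 0)² = 6/143, sgn +1
Racah Σ t=0..0: t=0:+1/28800 = 1/28800
⇒ 3j(1 5 6; 1 0 -1)² = 7/286, sgn -1
4πI² = N·(3j₀)²·(3jₘ)² = 63/143
I = -1·√(0.440559/4π) = -0.18723944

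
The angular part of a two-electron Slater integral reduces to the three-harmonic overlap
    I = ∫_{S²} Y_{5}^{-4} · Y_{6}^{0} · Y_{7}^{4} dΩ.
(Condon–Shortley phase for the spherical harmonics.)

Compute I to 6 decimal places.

-0.050867

m-sum 0 ✓  L=18 even ✓  1≤7≤11 ✓
Π(2lᵢ+1) = 11×13×15 = 2145
triangle coeff Δ(5,6,7) = 1/174594420
Σ_t [0,4]: t=0:+1/4147200 t=1:−1/207360 t=2:+1/82944 t=3:−1/207360 t=4:+1/4147200 = 1/345600
(3j)²=420/46189 [(5 6 7; 0 0 0)], sign=-1
Σ_t [3,4]: t=3:−1/3110400 t=4:+1/4147200 = -1/12441600
(3j)²=7/4199 [(5 6 7; -4 0 4)], sign=+1
⇒ 4πI² = 44100/1356277
I = (-1)√(44100/1356277/(4π)) = -0.05086747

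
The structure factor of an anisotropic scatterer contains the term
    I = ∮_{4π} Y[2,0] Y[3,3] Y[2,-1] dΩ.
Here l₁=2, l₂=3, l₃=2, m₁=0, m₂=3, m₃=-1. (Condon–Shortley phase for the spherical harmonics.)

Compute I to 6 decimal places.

0.000000

Σmᵢ = 2 ≠ 0, so the φ-integral vanishes; I = 0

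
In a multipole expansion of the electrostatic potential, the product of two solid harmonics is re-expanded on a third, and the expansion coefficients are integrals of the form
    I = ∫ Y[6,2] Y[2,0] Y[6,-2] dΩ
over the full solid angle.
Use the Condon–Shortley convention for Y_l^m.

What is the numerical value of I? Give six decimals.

0.114688

m-sum 0 ✓  L=14 even ✓  4≤6≤8 ✓
Π(2lᵢ+1) = 13×5×13 = 845
triangle coeff Δ(6,2,6) = 1/90090
Σ_t [0,2]: t=0:+1/69120 t=1:−1/14400 t=2:+1/69120 = -7/172800
(3j)²=14/715 [(6 2 6; 0 0 0)], sign=-1
Σ_t [0,2]: t=0:+1/69120 t=1:−1/30240 t=2:+1/322560 = -1/64512
(3j)²=10/1001 [(6 2 6; 2 0 -2)], sign=-1
⇒ 4πI² = 20/121
I = (+1)√(20/121/(4π)) = 0.11468784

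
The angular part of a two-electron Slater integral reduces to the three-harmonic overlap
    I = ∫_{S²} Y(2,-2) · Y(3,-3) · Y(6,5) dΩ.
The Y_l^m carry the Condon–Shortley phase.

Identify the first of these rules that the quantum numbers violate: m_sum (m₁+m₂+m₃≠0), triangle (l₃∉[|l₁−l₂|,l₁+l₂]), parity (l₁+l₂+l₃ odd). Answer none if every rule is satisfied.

triangle

m₁+m₂+m₃ = -2 − 3 + 5 = 0  ✓
triangle: |2−3|=1 ≤ l₃=6 ≤ 2+3=5  ✗
parity: l₁+l₂+l₃ = 11 is odd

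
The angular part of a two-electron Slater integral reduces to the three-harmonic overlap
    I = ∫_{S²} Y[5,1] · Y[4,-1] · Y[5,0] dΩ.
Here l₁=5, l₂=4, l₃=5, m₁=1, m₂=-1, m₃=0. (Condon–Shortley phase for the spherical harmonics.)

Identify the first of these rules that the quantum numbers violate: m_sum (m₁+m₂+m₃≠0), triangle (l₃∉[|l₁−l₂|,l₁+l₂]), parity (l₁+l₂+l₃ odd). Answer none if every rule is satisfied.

m₁+m₂+m₃ = 1 − 1 + 0 = 0  ✓
triangle: |5−4|=1 ≤ l₃=5 ≤ 5+4=9  ✓
parity: l₁+l₂+l₃ = 14 is even  ✓

none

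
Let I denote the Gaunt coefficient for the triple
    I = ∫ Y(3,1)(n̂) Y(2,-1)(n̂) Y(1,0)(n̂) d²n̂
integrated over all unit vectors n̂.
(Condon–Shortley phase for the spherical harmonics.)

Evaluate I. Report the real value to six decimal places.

Checks pass: Σm=0; 6 even; l₃=1∈[1,5].
(2·3+1)(2·2+1)(2·1+1) = 105
Δ: 4! 2! 0! / 7! → 1/105
sum: t=2:+1/4 = 1/4
3j²(3 2 1; 0 0 0) = Δ·Π!·Σ² = 3/35  (sign -1)
sum: t=1:−1/6 = -1/6
3j²(3 2 1; 1 -1 0) = Δ·Π!·Σ² = 8/105  (sign +1)
combine: 4πI² = 105·3/35·8/105 = 24/35
take √, sign -1: I = -0.23359668

-0.233597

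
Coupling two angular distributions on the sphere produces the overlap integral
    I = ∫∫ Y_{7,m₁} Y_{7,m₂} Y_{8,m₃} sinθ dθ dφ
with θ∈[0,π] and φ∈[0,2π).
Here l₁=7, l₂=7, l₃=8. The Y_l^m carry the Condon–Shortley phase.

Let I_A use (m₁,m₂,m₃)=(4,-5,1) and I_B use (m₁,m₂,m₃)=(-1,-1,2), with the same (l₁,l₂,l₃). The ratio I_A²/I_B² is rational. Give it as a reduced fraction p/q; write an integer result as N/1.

Same 7,7,8: normalisation and zero-m 3j drop out of the ratio.
A: Δ: 6! 8! 8! / 23! → 1/22086194130; sum: t=0:+1/746496000 t=1:−1/870912000 t=2:+1/9754214400 = 43/146313216000; 3j²(7 7 8; 4 -5 1) = Δ·Π!·Σ² = 5547/3380195  (sign -1)
B: Δ: 6! 8! 8! / 23! → 1/22086194130; sum: t=0:+1/41803776000 t=1:−1/435456000 t=2:+1/39813120 t=3:−1/18662400 t=4:+1/39813120 t=5:−1/435456000 t=6:+1/41803776000 = -11/1393459200; 3j²(7 7 8; -1 -1 2) = Δ·Π!·Σ² = 600/96577  (sign -1)
I_A²/I_B² = (5547/3380195)/(600/96577) = 1849/7000

1849/7000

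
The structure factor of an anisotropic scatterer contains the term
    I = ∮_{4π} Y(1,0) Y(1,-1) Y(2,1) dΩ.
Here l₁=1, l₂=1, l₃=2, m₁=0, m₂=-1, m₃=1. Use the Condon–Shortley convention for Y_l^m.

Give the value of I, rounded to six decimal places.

Rules hold: Σm=0, L=4 even, 0≤2≤2.
N = 3·3·5 = 45
Δ = 0!·2!·2!/5! = 1/30
Racah Σ t=0..0: t=0:+1/1 = 1/1
⇒ 3j(1 1 2; 0 0 0)² = 2/15, sgn +1
Racah Σ t=0..0: t=0:+1/2 = 1/2
⇒ 3j(1 1 2; 0 -1 1)² = 1/10, sgn -1
4πI² = N·(3j₀)²·(3jₘ)² = 3/5
I = -1·√(0.6/4π) = -0.21850969

-0.218510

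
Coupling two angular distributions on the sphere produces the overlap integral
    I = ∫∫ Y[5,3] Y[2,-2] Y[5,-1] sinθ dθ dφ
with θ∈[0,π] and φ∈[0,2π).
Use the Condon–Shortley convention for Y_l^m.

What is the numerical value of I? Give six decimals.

Rules hold: Σm=0, L=12 even, 3≤5≤7.
N = 11·5·11 = 605
Δ = 2!·8!·2!/13! = 1/38610
Racah Σ t=0..2: t=0:+1/2880 t=1:−1/576 t=2:+1/2880 = -1/960
⇒ 3j(5 2 5; 0 0 0)² = 10/429, sgn +1
Racah Σ t=0..0: t=0:+1/5760 = 1/5760
⇒ 3j(5 2 5; 3 -2 -1)² = 56/2145, sgn +1
4πI² = N·(3j₀)²·(3jₘ)² = 560/1521
I = +1·√(0.368179/4π) = 0.17116875

0.171169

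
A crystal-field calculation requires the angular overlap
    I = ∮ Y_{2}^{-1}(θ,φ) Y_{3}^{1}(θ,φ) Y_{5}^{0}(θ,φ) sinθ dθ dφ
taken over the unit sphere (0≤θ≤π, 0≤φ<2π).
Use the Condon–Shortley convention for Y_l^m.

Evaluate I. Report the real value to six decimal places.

0.169433

m-sum 0 ✓  L=10 even ✓  1≤5≤5 ✓
Π(2lᵢ+1) = 5×7×11 = 385
triangle coeff Δ(2,3,5) = 1/2310
Σ_t [0,0]: t=0:+1/144 = 1/144
(3j)²=10/231 [(2 3 5; 0 0 0)], sign=-1
Σ_t [0,0]: t=0:+1/288 = 1/288
(3j)²=5/231 [(2 3 5; -1 1 0)], sign=-1
⇒ 4πI² = 250/693
I = (+1)√(250/693/(4π)) = 0.16943318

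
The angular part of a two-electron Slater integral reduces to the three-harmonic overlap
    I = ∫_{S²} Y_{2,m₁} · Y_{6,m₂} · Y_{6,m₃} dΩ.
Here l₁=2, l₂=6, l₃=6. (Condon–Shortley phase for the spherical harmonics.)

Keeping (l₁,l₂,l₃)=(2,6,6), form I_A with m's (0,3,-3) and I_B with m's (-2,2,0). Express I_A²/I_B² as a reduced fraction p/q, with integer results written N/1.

l's match ⇒ only the (l;m) 3-j factors differ between A and B.
A: triangle coeff Δ(2,6,6) = 1/90090; Σ_t [0,2]: t=0:+1/1451520 t=1:−1/80640 t=2:+1/120960 = -1/290304; (3j)²=5/2002 [(2 6 6; 0 3 -3)], sign=+1
B: triangle coeff Δ(2,6,6) = 1/90090; Σ_t [2,2]: t=2:+1/69120 = 1/69120; (3j)²=4/143 [(2 6 6; -2 2 0)], sign=+1
I_A²/I_B² = (5/2002)/(4/143) = 5/56

5/56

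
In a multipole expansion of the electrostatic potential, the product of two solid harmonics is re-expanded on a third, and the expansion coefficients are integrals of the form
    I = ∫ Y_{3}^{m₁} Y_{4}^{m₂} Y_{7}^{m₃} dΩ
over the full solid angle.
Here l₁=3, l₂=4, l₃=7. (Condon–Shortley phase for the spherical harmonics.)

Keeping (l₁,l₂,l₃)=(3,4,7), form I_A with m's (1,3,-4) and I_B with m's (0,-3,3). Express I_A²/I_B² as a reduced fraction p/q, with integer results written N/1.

l's match ⇒ only the (l;m) 3-j factors differ between A and B.
A: triangle coeff Δ(3,4,7) = 1/45045; Σ_t [0,0]: t=0:+1/241920 = 1/241920; (3j)²=2/91 [(3 4 7; 1 3 -4)], sign=-1
B: triangle coeff Δ(3,4,7) = 1/45045; Σ_t [0,0]: t=0:+1/181440 = 1/181440; (3j)²=32/3003 [(3 4 7; 0 -3 3)], sign=+1
I_A²/I_B² = (2/91)/(32/3003) = 33/16

33/16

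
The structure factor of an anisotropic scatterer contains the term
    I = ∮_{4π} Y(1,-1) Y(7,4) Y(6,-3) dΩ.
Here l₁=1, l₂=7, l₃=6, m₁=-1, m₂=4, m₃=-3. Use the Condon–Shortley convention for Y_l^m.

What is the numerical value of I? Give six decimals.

Rules hold: Σm=0, L=14 even, 6≤6≤8.
N = 3·15·13 = 585
Δ = 2!·0!·12!/15! = 1/1365
Racah Σ t=1..1: t=1:−1/518400 = -1/518400
⇒ 3j(1 7 6; 0 0 0)² = 7/195, sgn -1
Racah Σ t=2..2: t=2:+1/4354560 = 1/4354560
⇒ 3j(1 7 6; -1 4 -3)² = 11/273, sgn -1
4πI² = N·(3j₀)²·(3jₘ)² = 11/13
I = +1·√(0.846154/4π) = 0.25948947

0.259489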